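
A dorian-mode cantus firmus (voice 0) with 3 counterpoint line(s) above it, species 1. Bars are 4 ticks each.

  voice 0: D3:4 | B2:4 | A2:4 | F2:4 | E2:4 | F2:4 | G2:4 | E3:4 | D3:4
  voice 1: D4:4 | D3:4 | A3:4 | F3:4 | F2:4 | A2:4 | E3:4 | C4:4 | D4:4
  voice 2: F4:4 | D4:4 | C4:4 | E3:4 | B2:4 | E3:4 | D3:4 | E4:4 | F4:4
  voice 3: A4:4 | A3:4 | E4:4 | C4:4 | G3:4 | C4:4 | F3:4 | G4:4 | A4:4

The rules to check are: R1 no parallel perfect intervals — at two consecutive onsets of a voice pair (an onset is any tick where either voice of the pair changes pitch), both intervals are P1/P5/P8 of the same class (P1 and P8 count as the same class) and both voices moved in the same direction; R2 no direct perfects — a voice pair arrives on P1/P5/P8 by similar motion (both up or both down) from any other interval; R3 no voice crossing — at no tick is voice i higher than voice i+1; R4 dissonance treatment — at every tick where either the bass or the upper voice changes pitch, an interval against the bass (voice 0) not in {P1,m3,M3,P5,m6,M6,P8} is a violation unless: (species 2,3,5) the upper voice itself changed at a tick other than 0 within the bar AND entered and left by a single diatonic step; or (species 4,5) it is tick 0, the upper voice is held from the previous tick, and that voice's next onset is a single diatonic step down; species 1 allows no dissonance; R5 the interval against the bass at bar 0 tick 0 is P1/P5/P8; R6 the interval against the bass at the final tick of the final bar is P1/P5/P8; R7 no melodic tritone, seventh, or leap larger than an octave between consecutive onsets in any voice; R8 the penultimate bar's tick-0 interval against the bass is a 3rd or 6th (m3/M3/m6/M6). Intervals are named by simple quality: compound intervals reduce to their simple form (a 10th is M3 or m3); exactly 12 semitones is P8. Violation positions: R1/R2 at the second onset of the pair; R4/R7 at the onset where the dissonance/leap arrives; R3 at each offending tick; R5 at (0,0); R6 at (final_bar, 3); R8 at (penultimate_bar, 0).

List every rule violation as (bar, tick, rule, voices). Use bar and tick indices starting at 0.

(0, 0, R5, (0, 2))
(1, 0, R1, (1, 3))
(1, 0, R2, (1, 2))
(1, 0, R3, (2, 3))
(1, 0, R4, (0, 3))
(1, 1, R3, (2, 3))
(1, 2, R3, (2, 3))
(1, 3, R3, (2, 3))
(2, 0, R1, (1, 3))
(3, 0, R1, (0, 1))
(3, 0, R1, (0, 3))
(3, 0, R1, (1, 3))
(3, 0, R3, (1, 2))
(3, 0, R4, (0, 2))
(3, 1, R3, (1, 2))
(3, 2, R3, (1, 2))
(3, 3, R3, (1, 2))
(4, 0, R2, (0, 2))
(4, 0, R4, (0, 1))
(5, 0, R2, (0, 3))
(5, 0, R2, (1, 2))
(5, 0, R4, (0, 2))
(6, 0, R3, (1, 2))
(6, 0, R4, (0, 3))
(6, 1, R3, (1, 2))
(6, 2, R3, (1, 2))
(6, 3, R3, (1, 2))
(7, 0, R2, (0, 2))
(7, 0, R2, (1, 3))
(7, 0, R7, (2,))
(7, 0, R7, (3,))
(7, 0, R8, (0, 2))
(8, 0, R1, (1, 3))
(8, 3, R6, (0, 2))

bar 0: v0=D3 v1=D4 v2=F4 v3=A4 downbeat P5
bar 1: v0=B2 v1=D3 v2=D4 v3=A3 downbeat m7
bar 2: v0=A2 v1=A3 v2=C4 v3=E4 downbeat P5
bar 3: v0=F2 v1=F3 v2=E3 v3=C4 downbeat P5
bar 4: v0=E2 v1=F2 v2=B2 v3=G3 downbeat m3
bar 5: v0=F2 v1=A2 v2=E3 v3=C4 downbeat P5
bar 6: v0=G2 v1=E3 v2=D3 v3=F3 downbeat m7
bar 7: v0=E3 v1=C4 v2=E4 v3=G4 downbeat m3
bar 8: v0=D3 v1=D4 v2=F4 v3=A4 downbeat P5
  -> R5 @ bar 0 tick 0 v(0, 2): opens on m3
  -> R1 @ bar 1 tick 0 v(1, 3): D4/A4 P5 -> D3/A3 P5 similar
  -> R2 @ bar 1 tick 0 v(1, 2): D4/F4 m3 -> D3/D4 P8 similar
  -> R3 @ bar 1 tick 0 v(2, 3): D4 above A3
  -> R4 @ bar 1 tick 0 v(0, 3): B2/A3 m7 untreated
  -> R3 @ bar 1 tick 1 v(2, 3): D4 above A3
  -> R3 @ bar 1 tick 2 v(2, 3): D4 above A3
  -> R3 @ bar 1 tick 3 v(2, 3): D4 above A3
  -> R1 @ bar 2 tick 0 v(1, 3): D3/A3 P5 -> A3/E4 P5 similar
  -> R1 @ bar 3 tick 0 v(0, 1): A2/A3 P8 -> F2/F3 P8 similar
  -> R1 @ bar 3 tick 0 v(0, 3): A2/E4 P5 -> F2/C4 P5 similar
  -> R1 @ bar 3 tick 0 v(1, 3): A3/E4 P5 -> F3/C4 P5 similar
  -> R3 @ bar 3 tick 0 v(1, 2): F3 above E3
  -> R4 @ bar 3 tick 0 v(0, 2): F2/E3 M7 untreated
  -> R3 @ bar 3 tick 1 v(1, 2): F3 above E3
  -> R3 @ bar 3 tick 2 v(1, 2): F3 above E3
  -> R3 @ bar 3 tick 3 v(1, 2): F3 above E3
  -> R2 @ bar 4 tick 0 v(0, 2): F2/E3 M7 -> E2/B2 P5 similar
  -> R4 @ bar 4 tick 0 v(0, 1): E2/F2 m2 untreated
  -> R2 @ bar 5 tick 0 v(0, 3): E2/G3 m3 -> F2/C4 P5 similar
  -> R2 @ bar 5 tick 0 v(1, 2): F2/B2 TT -> A2/E3 P5 similar
  -> R4 @ bar 5 tick 0 v(0, 2): F2/E3 M7 untreated
  -> R3 @ bar 6 tick 0 v(1, 2): E3 above D3
  -> R4 @ bar 6 tick 0 v(0, 3): G2/F3 m7 untreated
  -> R3 @ bar 6 tick 1 v(1, 2): E3 above D3
  -> R3 @ bar 6 tick 2 v(1, 2): E3 above D3
  -> R3 @ bar 6 tick 3 v(1, 2): E3 above D3
  -> R2 @ bar 7 tick 0 v(0, 2): G2/D3 P5 -> E3/E4 P8 similar
  -> R2 @ bar 7 tick 0 v(1, 3): E3/F3 m2 -> C4/G4 P5 similar
  -> R7 @ bar 7 tick 0 v(2,): D3->E4 leap 14st
  -> R7 @ bar 7 tick 0 v(3,): F3->G4 leap 14st
  -> R8 @ bar 7 tick 0 v(0, 2): penult P8 not 3rd/6th
  -> R1 @ bar 8 tick 0 v(1, 3): C4/G4 P5 -> D4/A4 P5 similar
  -> R6 @ bar 8 tick 3 v(0, 2): closes on m3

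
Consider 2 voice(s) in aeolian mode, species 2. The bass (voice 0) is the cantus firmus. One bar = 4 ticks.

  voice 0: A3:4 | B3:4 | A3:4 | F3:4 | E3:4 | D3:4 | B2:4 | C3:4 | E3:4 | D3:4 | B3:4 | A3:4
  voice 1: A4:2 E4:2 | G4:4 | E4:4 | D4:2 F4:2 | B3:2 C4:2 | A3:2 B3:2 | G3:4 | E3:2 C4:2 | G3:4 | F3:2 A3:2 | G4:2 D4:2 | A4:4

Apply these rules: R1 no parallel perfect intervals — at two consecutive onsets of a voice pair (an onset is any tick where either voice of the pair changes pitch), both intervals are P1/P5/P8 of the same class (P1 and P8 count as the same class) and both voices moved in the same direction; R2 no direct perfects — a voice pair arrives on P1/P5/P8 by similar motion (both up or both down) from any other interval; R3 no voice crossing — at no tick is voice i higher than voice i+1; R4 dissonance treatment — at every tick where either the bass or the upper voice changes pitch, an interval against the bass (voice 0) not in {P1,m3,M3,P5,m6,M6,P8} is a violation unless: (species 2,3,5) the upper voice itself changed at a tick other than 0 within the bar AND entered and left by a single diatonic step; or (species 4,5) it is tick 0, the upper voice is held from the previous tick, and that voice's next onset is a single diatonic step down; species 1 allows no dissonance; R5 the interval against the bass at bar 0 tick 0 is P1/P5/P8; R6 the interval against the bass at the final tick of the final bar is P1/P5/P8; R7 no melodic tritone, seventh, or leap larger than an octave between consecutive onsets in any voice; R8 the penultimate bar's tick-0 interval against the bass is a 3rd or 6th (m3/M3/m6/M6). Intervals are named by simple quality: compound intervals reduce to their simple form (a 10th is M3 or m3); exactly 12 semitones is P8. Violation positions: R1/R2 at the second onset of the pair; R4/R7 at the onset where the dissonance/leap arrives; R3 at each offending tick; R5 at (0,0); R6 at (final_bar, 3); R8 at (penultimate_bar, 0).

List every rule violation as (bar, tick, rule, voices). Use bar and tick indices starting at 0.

(2, 0, R2, (0, 1))
(4, 0, R2, (0, 1))
(4, 0, R7, (1,))
(5, 0, R2, (0, 1))
(10, 0, R7, (1,))

bar 0: v0=A3 v1=A4 downbeat P8
bar 1: v0=B3 v1=G4 downbeat m6
bar 2: v0=A3 v1=E4 downbeat P5
bar 3: v0=F3 v1=D4 downbeat M6
bar 4: v0=E3 v1=B3 downbeat P5
bar 5: v0=D3 v1=A3 downbeat P5
bar 6: v0=B2 v1=G3 downbeat m6
bar 7: v0=C3 v1=E3 downbeat M3
bar 8: v0=E3 v1=G3 downbeat m3
bar 9: v0=D3 v1=F3 downbeat m3
bar 10: v0=B3 v1=G4 downbeat m6
bar 11: v0=A3 v1=A4 downbeat P8
  -> R2 @ bar 2 tick 0 v(0, 1): B3/G4 m6 -> A3/E4 P5 similar
  -> R2 @ bar 4 tick 0 v(0, 1): F3/F4 P8 -> E3/B3 P5 similar
  -> R7 @ bar 4 tick 0 v(1,): F4->B3 leap 6st
  -> R2 @ bar 5 tick 0 v(0, 1): E3/C4 m6 -> D3/A3 P5 similar
  -> R7 @ bar 10 tick 0 v(1,): A3->G4 leap 10st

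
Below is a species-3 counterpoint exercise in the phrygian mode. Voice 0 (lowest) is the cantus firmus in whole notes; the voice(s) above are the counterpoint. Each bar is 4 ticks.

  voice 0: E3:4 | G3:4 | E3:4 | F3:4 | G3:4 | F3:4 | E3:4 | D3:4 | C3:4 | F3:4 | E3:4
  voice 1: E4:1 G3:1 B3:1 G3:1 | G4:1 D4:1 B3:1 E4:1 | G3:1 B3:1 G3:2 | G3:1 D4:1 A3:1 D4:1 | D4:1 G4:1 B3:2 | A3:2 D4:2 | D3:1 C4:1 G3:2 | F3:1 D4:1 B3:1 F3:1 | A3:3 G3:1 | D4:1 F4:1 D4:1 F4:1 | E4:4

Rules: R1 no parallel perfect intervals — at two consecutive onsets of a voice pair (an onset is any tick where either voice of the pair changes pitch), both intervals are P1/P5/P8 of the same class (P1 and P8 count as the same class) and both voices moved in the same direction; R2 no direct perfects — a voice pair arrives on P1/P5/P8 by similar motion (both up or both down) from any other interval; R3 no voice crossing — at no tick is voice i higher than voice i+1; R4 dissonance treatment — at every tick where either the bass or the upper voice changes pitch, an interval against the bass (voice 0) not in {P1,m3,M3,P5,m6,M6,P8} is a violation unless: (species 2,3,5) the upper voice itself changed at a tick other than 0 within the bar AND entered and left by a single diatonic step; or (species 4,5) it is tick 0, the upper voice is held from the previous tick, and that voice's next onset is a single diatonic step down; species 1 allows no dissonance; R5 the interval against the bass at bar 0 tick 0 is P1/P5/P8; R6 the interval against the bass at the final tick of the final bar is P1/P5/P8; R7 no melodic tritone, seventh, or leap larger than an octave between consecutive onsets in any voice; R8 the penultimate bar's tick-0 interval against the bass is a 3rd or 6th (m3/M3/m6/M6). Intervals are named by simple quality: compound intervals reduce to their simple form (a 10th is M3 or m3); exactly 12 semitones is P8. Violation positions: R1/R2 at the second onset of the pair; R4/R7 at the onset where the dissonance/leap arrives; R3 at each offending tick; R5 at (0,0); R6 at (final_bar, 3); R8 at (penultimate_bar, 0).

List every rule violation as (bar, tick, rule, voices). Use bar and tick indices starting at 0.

bar 0: v0=E3 v1=E4 downbeat P8
bar 1: v0=G3 v1=G4 downbeat P8
bar 2: v0=E3 v1=G3 downbeat m3
bar 3: v0=F3 v1=G3 downbeat M2
bar 4: v0=G3 v1=D4 downbeat P5
bar 5: v0=F3 v1=A3 downbeat M3
bar 6: v0=E3 v1=D3 downbeat M2
bar 7: v0=D3 v1=F3 downbeat m3
bar 8: v0=C3 v1=A3 downbeat M6
bar 9: v0=F3 v1=D4 downbeat M6
bar 10: v0=E3 v1=E4 downbeat P8
  -> R2 @ bar 1 tick 0 v(0, 1): E3/G3 m3 -> G3/G4 P8 similar
  -> R4 @ bar 3 tick 0 v(0, 1): F3/G3 M2 untreated
  -> R3 @ bar 6 tick 0 v(0, 1): E3 above D3
  -> R4 @ bar 6 tick 0 v(0, 1): E3/D3 M2 untreated
  -> R7 @ bar 6 tick 1 v(1,): D3->C4 leap 10st
  -> R7 @ bar 7 tick 3 v(1,): B3->F3 leap 6st
  -> R1 @ bar 10 tick 0 v(0, 1): F3/F4 P8 -> E3/E4 P8 similar

(1, 0, R2, (0, 1))
(3, 0, R4, (0, 1))
(6, 0, R3, (0, 1))
(6, 0, R4, (0, 1))
(6, 1, R7, (1,))
(7, 3, R7, (1,))
(10, 0, R1, (0, 1))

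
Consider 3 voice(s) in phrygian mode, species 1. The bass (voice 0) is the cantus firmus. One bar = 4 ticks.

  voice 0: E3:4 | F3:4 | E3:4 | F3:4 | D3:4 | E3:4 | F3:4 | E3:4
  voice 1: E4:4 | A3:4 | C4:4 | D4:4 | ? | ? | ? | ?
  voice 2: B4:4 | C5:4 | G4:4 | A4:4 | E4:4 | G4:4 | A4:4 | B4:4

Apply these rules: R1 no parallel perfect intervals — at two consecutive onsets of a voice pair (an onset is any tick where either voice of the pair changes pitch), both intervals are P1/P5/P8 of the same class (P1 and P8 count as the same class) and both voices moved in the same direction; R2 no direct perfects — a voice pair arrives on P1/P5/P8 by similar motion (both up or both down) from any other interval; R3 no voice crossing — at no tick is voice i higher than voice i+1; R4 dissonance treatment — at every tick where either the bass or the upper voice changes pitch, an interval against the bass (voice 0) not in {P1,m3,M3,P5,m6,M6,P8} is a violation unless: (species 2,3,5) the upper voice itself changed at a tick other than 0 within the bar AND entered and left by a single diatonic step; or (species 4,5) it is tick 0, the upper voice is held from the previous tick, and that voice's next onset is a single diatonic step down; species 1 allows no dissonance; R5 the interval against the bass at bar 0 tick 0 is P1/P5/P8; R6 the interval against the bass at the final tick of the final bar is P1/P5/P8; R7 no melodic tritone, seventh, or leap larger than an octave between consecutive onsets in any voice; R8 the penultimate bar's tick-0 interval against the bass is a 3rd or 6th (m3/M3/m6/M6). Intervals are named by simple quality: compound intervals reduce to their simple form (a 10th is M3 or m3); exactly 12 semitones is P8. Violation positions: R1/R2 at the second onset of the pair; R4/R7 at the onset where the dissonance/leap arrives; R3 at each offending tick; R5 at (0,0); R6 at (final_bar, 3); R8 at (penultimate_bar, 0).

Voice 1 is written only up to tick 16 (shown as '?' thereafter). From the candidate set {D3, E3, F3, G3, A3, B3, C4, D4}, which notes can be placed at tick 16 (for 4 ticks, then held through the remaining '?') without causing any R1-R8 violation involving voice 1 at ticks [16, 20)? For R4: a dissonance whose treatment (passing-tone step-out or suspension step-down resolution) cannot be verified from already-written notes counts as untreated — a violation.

{B3, D4, F3}

D3: violates R2
E3: violates R2,R4,R7
F3: legal
G3: violates R4
A3: violates R1,R2
B3: legal
C4: violates R4
D4: legal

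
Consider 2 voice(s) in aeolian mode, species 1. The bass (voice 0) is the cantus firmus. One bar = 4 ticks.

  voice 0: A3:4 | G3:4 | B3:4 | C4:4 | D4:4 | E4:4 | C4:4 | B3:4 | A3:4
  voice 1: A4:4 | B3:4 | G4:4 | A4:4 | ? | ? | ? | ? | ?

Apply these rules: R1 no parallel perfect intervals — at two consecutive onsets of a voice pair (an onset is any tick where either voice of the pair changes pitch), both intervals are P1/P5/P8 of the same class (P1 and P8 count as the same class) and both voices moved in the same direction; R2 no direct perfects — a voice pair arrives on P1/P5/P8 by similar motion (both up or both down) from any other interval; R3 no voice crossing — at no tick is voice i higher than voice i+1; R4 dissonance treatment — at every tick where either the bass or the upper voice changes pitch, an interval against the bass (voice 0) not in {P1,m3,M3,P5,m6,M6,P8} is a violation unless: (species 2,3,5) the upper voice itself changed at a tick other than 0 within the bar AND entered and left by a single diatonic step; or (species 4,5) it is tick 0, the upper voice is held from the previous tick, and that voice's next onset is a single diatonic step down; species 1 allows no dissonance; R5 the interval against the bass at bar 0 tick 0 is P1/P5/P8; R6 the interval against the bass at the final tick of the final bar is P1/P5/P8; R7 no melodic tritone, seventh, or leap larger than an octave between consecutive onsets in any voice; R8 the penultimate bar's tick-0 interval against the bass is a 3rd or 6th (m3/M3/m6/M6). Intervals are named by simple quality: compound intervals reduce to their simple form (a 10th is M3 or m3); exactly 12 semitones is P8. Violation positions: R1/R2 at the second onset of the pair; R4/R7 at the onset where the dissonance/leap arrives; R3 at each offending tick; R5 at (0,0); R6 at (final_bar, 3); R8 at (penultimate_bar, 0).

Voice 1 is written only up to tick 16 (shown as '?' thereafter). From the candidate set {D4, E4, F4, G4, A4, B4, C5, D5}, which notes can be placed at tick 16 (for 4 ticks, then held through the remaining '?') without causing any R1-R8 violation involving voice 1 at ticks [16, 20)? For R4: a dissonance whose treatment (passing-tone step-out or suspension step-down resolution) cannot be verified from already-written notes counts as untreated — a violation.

{A4, B4, D4, F4}

D4: legal
E4: violates R4
F4: legal
G4: violates R4
A4: legal
B4: legal
C5: violates R4
D5: violates R2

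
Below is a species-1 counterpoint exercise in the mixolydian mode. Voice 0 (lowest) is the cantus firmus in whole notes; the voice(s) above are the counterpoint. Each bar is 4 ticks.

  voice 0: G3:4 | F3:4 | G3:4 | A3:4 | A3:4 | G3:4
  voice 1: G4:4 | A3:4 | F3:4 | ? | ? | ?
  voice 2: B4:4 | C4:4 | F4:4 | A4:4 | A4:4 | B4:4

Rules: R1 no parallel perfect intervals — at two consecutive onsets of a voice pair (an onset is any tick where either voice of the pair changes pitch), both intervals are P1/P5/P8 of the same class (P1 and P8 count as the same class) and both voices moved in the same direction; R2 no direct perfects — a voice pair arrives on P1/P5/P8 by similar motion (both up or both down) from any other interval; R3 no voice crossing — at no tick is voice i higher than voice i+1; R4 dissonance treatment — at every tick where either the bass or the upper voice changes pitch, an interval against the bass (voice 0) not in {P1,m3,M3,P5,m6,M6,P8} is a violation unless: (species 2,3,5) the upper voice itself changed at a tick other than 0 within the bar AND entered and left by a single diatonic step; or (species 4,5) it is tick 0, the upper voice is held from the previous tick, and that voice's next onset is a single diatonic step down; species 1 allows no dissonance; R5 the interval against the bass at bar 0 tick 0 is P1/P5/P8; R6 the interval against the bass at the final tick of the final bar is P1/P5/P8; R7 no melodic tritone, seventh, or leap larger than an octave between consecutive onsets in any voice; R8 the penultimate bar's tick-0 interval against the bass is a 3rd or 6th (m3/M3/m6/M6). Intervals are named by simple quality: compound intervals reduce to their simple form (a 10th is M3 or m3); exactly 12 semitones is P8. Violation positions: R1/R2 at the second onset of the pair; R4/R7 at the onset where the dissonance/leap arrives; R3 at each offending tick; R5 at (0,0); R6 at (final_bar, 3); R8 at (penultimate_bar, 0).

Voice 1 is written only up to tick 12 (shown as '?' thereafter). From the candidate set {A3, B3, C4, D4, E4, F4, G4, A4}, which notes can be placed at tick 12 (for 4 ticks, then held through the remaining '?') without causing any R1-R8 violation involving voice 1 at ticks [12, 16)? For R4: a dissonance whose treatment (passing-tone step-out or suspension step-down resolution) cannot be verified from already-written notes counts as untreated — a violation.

A3: violates R1,R2
B3: violates R4,R7
C4: legal
D4: violates R2,R4
E4: violates R2,R7
F4: legal
G4: violates R4,R7
A4: violates R1,R2,R7

{C4, F4}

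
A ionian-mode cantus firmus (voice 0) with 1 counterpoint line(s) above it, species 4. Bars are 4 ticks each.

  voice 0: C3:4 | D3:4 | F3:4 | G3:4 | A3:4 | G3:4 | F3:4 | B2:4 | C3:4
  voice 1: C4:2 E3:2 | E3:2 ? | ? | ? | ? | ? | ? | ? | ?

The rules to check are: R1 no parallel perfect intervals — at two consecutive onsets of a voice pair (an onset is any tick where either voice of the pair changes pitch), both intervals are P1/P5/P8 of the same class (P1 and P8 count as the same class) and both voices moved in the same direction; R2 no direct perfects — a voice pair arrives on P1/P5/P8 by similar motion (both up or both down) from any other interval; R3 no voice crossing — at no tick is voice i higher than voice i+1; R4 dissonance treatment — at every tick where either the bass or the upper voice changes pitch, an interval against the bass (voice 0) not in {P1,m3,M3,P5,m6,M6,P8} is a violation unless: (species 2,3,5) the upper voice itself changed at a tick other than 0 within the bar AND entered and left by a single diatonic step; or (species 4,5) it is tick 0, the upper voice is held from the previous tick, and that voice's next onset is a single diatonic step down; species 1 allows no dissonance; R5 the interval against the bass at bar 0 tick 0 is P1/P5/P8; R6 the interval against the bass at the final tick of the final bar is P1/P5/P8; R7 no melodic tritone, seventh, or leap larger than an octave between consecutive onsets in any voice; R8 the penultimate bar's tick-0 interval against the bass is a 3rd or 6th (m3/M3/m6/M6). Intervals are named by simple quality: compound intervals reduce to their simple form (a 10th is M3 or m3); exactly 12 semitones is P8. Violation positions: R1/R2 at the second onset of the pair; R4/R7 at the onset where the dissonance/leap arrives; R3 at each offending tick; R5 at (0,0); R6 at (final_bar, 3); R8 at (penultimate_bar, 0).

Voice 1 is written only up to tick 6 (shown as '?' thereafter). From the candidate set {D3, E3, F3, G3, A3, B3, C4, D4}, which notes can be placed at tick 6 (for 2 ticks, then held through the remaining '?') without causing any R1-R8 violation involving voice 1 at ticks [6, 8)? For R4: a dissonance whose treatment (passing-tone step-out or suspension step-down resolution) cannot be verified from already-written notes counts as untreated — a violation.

{A3, B3, D3, E3, F3}

D3: legal
E3: legal
F3: legal
G3: violates R4
A3: legal
B3: legal
C4: violates R4
D4: violates R7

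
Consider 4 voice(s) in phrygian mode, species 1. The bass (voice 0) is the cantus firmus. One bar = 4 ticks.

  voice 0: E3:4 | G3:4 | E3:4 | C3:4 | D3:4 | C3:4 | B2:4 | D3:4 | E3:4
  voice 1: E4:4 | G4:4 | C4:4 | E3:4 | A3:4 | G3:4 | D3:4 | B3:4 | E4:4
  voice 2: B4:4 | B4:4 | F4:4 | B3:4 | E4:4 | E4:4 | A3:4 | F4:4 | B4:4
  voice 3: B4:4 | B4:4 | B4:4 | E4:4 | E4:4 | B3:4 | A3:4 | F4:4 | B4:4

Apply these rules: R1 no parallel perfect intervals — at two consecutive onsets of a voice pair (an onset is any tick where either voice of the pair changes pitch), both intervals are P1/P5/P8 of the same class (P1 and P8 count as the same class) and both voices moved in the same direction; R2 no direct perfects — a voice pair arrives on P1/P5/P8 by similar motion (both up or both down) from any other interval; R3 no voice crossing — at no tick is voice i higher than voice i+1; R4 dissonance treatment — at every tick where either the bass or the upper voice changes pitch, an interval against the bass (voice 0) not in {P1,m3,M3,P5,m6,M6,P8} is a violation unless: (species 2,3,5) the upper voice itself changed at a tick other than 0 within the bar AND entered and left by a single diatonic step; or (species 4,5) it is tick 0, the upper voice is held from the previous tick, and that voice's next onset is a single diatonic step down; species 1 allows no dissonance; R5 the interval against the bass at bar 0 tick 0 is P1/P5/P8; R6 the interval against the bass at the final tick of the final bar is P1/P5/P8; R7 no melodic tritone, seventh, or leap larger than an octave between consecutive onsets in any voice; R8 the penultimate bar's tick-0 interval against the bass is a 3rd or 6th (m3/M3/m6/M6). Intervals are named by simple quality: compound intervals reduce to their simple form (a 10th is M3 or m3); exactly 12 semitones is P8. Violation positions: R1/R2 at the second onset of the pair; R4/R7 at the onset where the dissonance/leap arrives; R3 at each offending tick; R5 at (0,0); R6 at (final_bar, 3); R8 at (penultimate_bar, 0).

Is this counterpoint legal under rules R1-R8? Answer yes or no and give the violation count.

No (31 violations)

bar 0: v0=E3 v1=E4 v2=B4 v3=B4 (P5)
bar 1: v0=G3 v1=G4 v2=B4 v3=B4 (M3)
bar 2: v0=E3 v1=C4 v2=F4 v3=B4 (P5)
bar 3: v0=C3 v1=E3 v2=B3 v3=E4 (M3)
bar 4: v0=D3 v1=A3 v2=E4 v3=E4 (M2)
bar 5: v0=C3 v1=G3 v2=E4 v3=B3 (M7)
bar 6: v0=B2 v1=D3 v2=A3 v3=A3 (m7)
bar 7: v0=D3 v1=B3 v2=F4 v3=F4 (m3)
bar 8: v0=E3 v1=E4 v2=B4 v3=B4 (P5)
  R1 @ bar1.0: E3/E4 P8 -> G3/G4 P8 similar
  R4 @ bar2.0: E3/F4 m2 untreated
  R7 @ bar2.0: B4->F4 leap 6st
  R2 @ bar3.0: C4/F4 P4 -> E3/B3 P5 similar
  R2 @ bar3.0: C4/B4 M7 -> E3/E4 P8 similar
  R4 @ bar3.0: C3/B3 M7 untreated
  R7 @ bar3.0: F4->B3 leap 6st
  R1 @ bar4.0: E3/B3 P5 -> A3/E4 P5 similar
  R2 @ bar4.0: C3/E3 M3 -> D3/A3 P5 similar
  R4 @ bar4.0: D3/E4 M2 untreated
  R4 @ bar4.0: D3/E4 M2 untreated
  R1 @ bar5.0: D3/A3 P5 -> C3/G3 P5 similar
  R3 @ bar5.0: E4 above B3
  R4 @ bar5.0: C3/B3 M7 untreated
  R3 @ bar5.1: E4 above B3
  R3 @ bar5.2: E4 above B3
  R3 @ bar5.3: E4 above B3
  R2 @ bar6.0: G3/E4 M6 -> D3/A3 P5 similar
  R2 @ bar6.0: G3/B3 M3 -> D3/A3 P5 similar
  R2 @ bar6.0: E4/B3 P4 -> A3/A3 P1 similar
  R4 @ bar6.0: B2/A3 m7 untreated
  R4 @ bar6.0: B2/A3 m7 untreated
  R1 @ bar7.0: A3/A3 P1 -> F4/F4 P1 similar
  R1 @ bar8.0: F4/F4 P1 -> B4/B4 P1 similar
  R2 @ bar8.0: D3/B3 M6 -> E3/E4 P8 similar
  R2 @ bar8.0: D3/F4 m3 -> E3/B4 P5 similar
  R2 @ bar8.0: D3/F4 m3 -> E3/B4 P5 similar
  R2 @ bar8.0: B3/F4 TT -> E4/B4 P5 similar
  R2 @ bar8.0: B3/F4 TT -> E4/B4 P5 similar
  R7 @ bar8.0: F4->B4 leap 6st
  R7 @ bar8.0: F4->B4 leap 6st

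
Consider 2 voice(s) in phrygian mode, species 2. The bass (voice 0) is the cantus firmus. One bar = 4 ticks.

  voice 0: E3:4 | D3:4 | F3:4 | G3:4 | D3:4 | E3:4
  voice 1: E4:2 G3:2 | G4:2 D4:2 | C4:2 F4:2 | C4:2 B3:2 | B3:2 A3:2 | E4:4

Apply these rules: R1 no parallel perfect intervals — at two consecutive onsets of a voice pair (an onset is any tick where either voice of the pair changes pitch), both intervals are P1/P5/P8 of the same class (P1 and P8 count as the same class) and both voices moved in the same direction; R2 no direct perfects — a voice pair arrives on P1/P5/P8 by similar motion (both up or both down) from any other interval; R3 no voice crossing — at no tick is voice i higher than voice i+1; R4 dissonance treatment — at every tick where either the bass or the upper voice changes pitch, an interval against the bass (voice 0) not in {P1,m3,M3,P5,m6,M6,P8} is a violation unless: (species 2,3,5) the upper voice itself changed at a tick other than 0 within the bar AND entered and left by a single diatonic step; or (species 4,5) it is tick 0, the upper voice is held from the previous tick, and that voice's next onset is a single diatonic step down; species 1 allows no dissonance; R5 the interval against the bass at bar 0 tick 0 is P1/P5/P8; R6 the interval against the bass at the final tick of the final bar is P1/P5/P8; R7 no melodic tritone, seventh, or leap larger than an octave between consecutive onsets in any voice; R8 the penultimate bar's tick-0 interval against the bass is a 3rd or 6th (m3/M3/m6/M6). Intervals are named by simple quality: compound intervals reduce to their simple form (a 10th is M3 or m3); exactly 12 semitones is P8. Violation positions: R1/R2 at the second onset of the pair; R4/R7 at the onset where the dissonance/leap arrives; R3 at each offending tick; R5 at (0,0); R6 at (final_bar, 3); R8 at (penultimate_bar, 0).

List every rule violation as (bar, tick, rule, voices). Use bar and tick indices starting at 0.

bar 0: v0=E3 v1=E4 downbeat P8
bar 1: v0=D3 v1=G4 downbeat P4
bar 2: v0=F3 v1=C4 downbeat P5
bar 3: v0=G3 v1=C4 downbeat P4
bar 4: v0=D3 v1=B3 downbeat M6
bar 5: v0=E3 v1=E4 downbeat P8
  -> R4 @ bar 1 tick 0 v(0, 1): D3/G4 P4 untreated
  -> R4 @ bar 3 tick 0 v(0, 1): G3/C4 P4 untreated
  -> R2 @ bar 5 tick 0 v(0, 1): D3/A3 P5 -> E3/E4 P8 similar

(1, 0, R4, (0, 1))
(3, 0, R4, (0, 1))
(5, 0, R2, (0, 1))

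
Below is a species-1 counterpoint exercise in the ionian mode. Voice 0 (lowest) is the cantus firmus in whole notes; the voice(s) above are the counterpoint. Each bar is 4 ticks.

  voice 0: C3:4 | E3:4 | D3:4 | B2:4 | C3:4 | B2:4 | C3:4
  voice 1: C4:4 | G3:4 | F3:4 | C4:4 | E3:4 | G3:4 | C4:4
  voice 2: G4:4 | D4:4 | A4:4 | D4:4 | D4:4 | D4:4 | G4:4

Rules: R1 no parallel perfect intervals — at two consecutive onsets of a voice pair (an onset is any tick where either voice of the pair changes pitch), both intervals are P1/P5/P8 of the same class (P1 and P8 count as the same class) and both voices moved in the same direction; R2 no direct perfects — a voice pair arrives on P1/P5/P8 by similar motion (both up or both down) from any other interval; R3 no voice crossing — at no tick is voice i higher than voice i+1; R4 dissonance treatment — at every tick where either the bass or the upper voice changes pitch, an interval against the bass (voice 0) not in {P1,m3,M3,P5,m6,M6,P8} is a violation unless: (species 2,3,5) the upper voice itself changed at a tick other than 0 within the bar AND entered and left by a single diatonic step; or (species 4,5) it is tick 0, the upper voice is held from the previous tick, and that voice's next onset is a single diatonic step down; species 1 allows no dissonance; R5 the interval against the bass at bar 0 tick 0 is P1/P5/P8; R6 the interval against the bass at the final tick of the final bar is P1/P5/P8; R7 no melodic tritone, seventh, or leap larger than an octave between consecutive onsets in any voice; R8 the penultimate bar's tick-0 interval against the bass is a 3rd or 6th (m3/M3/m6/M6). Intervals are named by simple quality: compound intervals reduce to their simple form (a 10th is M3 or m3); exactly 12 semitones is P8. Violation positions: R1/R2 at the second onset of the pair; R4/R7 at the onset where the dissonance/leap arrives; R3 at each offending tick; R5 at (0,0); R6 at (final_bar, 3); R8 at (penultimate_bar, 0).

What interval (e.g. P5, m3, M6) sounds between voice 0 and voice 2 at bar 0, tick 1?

voice 0=C3 voice 2=G4 -> P5

P5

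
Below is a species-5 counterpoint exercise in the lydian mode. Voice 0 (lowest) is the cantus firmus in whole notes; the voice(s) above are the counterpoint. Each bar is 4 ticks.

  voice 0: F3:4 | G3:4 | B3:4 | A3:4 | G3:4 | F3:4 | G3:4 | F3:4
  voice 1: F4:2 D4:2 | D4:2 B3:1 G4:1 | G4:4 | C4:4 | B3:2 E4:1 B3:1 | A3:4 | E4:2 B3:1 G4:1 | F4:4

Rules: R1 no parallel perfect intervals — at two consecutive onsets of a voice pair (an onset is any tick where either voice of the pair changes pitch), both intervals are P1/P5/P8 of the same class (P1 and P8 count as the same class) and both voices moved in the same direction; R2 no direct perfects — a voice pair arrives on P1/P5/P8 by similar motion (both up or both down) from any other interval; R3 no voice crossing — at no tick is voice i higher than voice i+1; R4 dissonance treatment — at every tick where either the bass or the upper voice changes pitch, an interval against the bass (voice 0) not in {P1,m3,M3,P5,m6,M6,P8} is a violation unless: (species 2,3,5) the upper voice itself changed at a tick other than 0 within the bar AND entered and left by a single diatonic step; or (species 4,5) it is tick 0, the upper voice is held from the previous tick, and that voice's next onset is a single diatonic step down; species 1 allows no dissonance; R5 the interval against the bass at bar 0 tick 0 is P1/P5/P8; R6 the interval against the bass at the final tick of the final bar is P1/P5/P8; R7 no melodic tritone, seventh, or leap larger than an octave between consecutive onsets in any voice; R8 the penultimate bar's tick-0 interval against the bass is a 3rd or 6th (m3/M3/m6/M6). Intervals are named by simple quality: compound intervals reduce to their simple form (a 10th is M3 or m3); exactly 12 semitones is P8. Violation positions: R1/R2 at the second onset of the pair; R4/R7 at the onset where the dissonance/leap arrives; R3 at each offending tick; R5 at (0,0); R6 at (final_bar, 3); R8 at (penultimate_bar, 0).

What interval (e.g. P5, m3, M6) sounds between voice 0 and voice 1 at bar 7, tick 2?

voice 0=F3 voice 1=F4 -> P8

P8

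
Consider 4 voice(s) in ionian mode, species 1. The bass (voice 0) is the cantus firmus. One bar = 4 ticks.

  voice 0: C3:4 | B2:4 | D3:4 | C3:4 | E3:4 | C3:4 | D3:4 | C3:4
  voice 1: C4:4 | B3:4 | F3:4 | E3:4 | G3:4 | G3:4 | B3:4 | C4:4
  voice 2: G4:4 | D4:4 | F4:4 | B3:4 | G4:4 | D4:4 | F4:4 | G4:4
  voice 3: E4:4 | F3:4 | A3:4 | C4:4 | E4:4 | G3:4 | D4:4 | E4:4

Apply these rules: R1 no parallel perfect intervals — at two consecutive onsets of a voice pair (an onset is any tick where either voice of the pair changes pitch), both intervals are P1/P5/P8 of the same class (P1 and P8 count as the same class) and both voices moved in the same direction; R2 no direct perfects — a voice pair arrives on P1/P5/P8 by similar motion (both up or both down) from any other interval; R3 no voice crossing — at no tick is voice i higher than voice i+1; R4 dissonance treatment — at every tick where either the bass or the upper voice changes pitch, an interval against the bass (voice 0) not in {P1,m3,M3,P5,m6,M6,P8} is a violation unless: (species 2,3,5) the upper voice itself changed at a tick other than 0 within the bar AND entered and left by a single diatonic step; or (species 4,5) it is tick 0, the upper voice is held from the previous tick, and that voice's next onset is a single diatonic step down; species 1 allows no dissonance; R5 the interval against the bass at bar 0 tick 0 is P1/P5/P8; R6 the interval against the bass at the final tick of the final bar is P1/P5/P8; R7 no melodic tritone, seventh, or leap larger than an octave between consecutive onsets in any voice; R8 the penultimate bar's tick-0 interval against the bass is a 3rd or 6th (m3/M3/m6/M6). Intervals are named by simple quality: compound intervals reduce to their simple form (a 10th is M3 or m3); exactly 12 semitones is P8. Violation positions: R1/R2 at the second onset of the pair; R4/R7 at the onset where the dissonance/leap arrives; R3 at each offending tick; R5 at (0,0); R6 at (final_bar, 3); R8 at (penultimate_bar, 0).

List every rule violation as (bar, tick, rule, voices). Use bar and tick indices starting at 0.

bar 0: v0=C3 v1=C4 v2=G4 v3=E4 downbeat M3
bar 1: v0=B2 v1=B3 v2=D4 v3=F3 downbeat TT
bar 2: v0=D3 v1=F3 v2=F4 v3=A3 downbeat P5
bar 3: v0=C3 v1=E3 v2=B3 v3=C4 downbeat P8
bar 4: v0=E3 v1=G3 v2=G4 v3=E4 downbeat P8
bar 5: v0=C3 v1=G3 v2=D4 v3=G3 downbeat P5
bar 6: v0=D3 v1=B3 v2=F4 v3=D4 downbeat P8
bar 7: v0=C3 v1=C4 v2=G4 v3=E4 downbeat M3
  -> R3 @ bar 0 tick 0 v(2, 3): G4 above E4
  -> R5 @ bar 0 tick 0 v(0, 3): opens on M3
  -> R3 @ bar 0 tick 1 v(2, 3): G4 above E4
  -> R3 @ bar 0 tick 2 v(2, 3): G4 above E4
  -> R3 @ bar 0 tick 3 v(2, 3): G4 above E4
  -> R1 @ bar 1 tick 0 v(0, 1): C3/C4 P8 -> B2/B3 P8 similar
  -> R3 @ bar 1 tick 0 v(2, 3): D4 above F3
  -> R4 @ bar 1 tick 0 v(0, 3): B2/F3 TT untreated
  -> R7 @ bar 1 tick 0 v(3,): E4->F3 leap 11st
  -> R3 @ bar 1 tick 1 v(2, 3): D4 above F3
  -> R3 @ bar 1 tick 2 v(2, 3): D4 above F3
  -> R3 @ bar 1 tick 3 v(2, 3): D4 above F3
  -> R2 @ bar 2 tick 0 v(0, 3): B2/F3 TT -> D3/A3 P5 similar
  -> R3 @ bar 2 tick 0 v(2, 3): F4 above A3
  -> R7 @ bar 2 tick 0 v(1,): B3->F3 leap 6st
  -> R3 @ bar 2 tick 1 v(2, 3): F4 above A3
  -> R3 @ bar 2 tick 2 v(2, 3): F4 above A3
  -> R3 @ bar 2 tick 3 v(2, 3): F4 above A3
  -> R2 @ bar 3 tick 0 v(1, 2): F3/F4 P8 -> E3/B3 P5 similar
  -> R4 @ bar 3 tick 0 v(0, 2): C3/B3 M7 untreated
  -> R7 @ bar 3 tick 0 v(2,): F4->B3 leap 6st
  -> R1 @ bar 4 tick 0 v(0, 3): C3/C4 P8 -> E3/E4 P8 similar
  -> R2 @ bar 4 tick 0 v(1, 2): E3/B3 P5 -> G3/G4 P8 similar
  -> R3 @ bar 4 tick 0 v(2, 3): G4 above E4
  -> R3 @ bar 4 tick 1 v(2, 3): G4 above E4
  -> R3 @ bar 4 tick 2 v(2, 3): G4 above E4
  -> R3 @ bar 4 tick 3 v(2, 3): G4 above E4
  -> R2 @ bar 5 tick 0 v(0, 3): E3/E4 P8 -> C3/G3 P5 similar
  -> R2 @ bar 5 tick 0 v(2, 3): G4/E4 m3 -> D4/G3 P5 similar
  -> R3 @ bar 5 tick 0 v(2, 3): D4 above G3
  -> R4 @ bar 5 tick 0 v(0, 2): C3/D4 M2 untreated
  -> R3 @ bar 5 tick 1 v(2, 3): D4 above G3
  -> R3 @ bar 5 tick 2 v(2, 3): D4 above G3
  -> R3 @ bar 5 tick 3 v(2, 3): D4 above G3
  -> R2 @ bar 6 tick 0 v(0, 3): C3/G3 P5 -> D3/D4 P8 similar
  -> R3 @ bar 6 tick 0 v(2, 3): F4 above D4
  -> R8 @ bar 6 tick 0 v(0, 3): penult P8 not 3rd/6th
  -> R3 @ bar 6 tick 1 v(2, 3): F4 above D4
  -> R3 @ bar 6 tick 2 v(2, 3): F4 above D4
  -> R3 @ bar 6 tick 3 v(2, 3): F4 above D4
  -> R2 @ bar 7 tick 0 v(1, 2): B3/F4 TT -> C4/G4 P5 similar
  -> R3 @ bar 7 tick 0 v(2, 3): G4 above E4
  -> R3 @ bar 7 tick 1 v(2, 3): G4 above E4
  -> R3 @ bar 7 tick 2 v(2, 3): G4 above E4
  -> R3 @ bar 7 tick 3 v(2, 3): G4 above E4
  -> R6 @ bar 7 tick 3 v(0, 3): closes on M3

(0, 0, R3, (2, 3))
(0, 0, R5, (0, 3))
(0, 1, R3, (2, 3))
(0, 2, R3, (2, 3))
(0, 3, R3, (2, 3))
(1, 0, R1, (0, 1))
(1, 0, R3, (2, 3))
(1, 0, R4, (0, 3))
(1, 0, R7, (3,))
(1, 1, R3, (2, 3))
(1, 2, R3, (2, 3))
(1, 3, R3, (2, 3))
(2, 0, R2, (0, 3))
(2, 0, R3, (2, 3))
(2, 0, R7, (1,))
(2, 1, R3, (2, 3))
(2, 2, R3, (2, 3))
(2, 3, R3, (2, 3))
(3, 0, R2, (1, 2))
(3, 0, R4, (0, 2))
(3, 0, R7, (2,))
(4, 0, R1, (0, 3))
(4, 0, R2, (1, 2))
(4, 0, R3, (2, 3))
(4, 1, R3, (2, 3))
(4, 2, R3, (2, 3))
(4, 3, R3, (2, 3))
(5, 0, R2, (0, 3))
(5, 0, R2, (2, 3))
(5, 0, R3, (2, 3))
(5, 0, R4, (0, 2))
(5, 1, R3, (2, 3))
(5, 2, R3, (2, 3))
(5, 3, R3, (2, 3))
(6, 0, R2, (0, 3))
(6, 0, R3, (2, 3))
(6, 0, R8, (0, 3))
(6, 1, R3, (2, 3))
(6, 2, R3, (2, 3))
(6, 3, R3, (2, 3))
(7, 0, R2, (1, 2))
(7, 0, R3, (2, 3))
(7, 1, R3, (2, 3))
(7, 2, R3, (2, 3))
(7, 3, R3, (2, 3))
(7, 3, R6, (0, 3))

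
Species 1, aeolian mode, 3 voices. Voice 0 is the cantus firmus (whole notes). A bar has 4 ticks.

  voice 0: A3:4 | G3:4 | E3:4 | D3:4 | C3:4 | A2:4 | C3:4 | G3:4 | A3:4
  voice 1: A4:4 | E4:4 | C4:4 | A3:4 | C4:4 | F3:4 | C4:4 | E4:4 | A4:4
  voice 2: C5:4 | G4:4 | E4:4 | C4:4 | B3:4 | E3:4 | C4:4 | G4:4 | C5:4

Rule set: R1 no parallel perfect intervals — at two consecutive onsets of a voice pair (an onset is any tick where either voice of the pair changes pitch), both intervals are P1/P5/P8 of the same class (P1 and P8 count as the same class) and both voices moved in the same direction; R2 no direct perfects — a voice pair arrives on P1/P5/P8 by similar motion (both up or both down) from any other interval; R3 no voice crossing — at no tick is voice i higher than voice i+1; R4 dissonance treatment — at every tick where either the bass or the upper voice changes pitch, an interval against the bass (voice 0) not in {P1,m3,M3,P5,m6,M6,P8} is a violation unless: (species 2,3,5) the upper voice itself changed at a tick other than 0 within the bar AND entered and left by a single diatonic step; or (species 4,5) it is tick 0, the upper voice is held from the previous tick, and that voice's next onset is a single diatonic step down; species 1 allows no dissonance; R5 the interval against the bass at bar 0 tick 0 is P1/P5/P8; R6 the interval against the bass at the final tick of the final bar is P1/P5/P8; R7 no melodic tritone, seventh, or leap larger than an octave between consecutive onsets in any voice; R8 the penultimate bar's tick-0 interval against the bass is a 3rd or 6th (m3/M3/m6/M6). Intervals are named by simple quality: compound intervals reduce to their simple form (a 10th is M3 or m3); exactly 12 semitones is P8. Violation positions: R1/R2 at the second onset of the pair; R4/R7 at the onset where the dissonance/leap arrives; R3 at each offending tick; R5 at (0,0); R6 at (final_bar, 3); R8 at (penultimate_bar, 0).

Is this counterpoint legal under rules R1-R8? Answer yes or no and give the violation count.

No (22 violations)

bar 0: v0=A3 v1=A4 v2=C5 (m3)
bar 1: v0=G3 v1=E4 v2=G4 (P8)
bar 2: v0=E3 v1=C4 v2=E4 (P8)
bar 3: v0=D3 v1=A3 v2=C4 (m7)
bar 4: v0=C3 v1=C4 v2=B3 (M7)
bar 5: v0=A2 v1=F3 v2=E3 (P5)
bar 6: v0=C3 v1=C4 v2=C4 (P8)
bar 7: v0=G3 v1=E4 v2=G4 (P8)
bar 8: v0=A3 v1=A4 v2=C5 (m3)
  R5 @ bar0.0: opens on m3
  R2 @ bar1.0: A3/C5 m3 -> G3/G4 P8 similar
  R1 @ bar2.0: G3/G4 P8 -> E3/E4 P8 similar
  R2 @ bar3.0: E3/C4 m6 -> D3/A3 P5 similar
  R4 @ bar3.0: D3/C4 m7 untreated
  R3 @ bar4.0: C4 above B3
  R4 @ bar4.0: C3/B3 M7 untreated
  R3 @ bar4.1: C4 above B3
  R3 @ bar4.2: C4 above B3
  R3 @ bar4.3: C4 above B3
  R2 @ bar5.0: C3/B3 M7 -> A2/E3 P5 similar
  R3 @ bar5.0: F3 above E3
  R3 @ bar5.1: F3 above E3
  R3 @ bar5.2: F3 above E3
  R3 @ bar5.3: F3 above E3
  R2 @ bar6.0: A2/F3 m6 -> C3/C4 P8 similar
  R2 @ bar6.0: A2/E3 P5 -> C3/C4 P8 similar
  R2 @ bar6.0: F3/E3 m2 -> C4/C4 P1 similar
  R1 @ bar7.0: C3/C4 P8 -> G3/G4 P8 similar
  R8 @ bar7.0: penult P8 not 3rd/6th
  R2 @ bar8.0: G3/E4 M6 -> A3/A4 P8 similar
  R6 @ bar8.3: closes on m3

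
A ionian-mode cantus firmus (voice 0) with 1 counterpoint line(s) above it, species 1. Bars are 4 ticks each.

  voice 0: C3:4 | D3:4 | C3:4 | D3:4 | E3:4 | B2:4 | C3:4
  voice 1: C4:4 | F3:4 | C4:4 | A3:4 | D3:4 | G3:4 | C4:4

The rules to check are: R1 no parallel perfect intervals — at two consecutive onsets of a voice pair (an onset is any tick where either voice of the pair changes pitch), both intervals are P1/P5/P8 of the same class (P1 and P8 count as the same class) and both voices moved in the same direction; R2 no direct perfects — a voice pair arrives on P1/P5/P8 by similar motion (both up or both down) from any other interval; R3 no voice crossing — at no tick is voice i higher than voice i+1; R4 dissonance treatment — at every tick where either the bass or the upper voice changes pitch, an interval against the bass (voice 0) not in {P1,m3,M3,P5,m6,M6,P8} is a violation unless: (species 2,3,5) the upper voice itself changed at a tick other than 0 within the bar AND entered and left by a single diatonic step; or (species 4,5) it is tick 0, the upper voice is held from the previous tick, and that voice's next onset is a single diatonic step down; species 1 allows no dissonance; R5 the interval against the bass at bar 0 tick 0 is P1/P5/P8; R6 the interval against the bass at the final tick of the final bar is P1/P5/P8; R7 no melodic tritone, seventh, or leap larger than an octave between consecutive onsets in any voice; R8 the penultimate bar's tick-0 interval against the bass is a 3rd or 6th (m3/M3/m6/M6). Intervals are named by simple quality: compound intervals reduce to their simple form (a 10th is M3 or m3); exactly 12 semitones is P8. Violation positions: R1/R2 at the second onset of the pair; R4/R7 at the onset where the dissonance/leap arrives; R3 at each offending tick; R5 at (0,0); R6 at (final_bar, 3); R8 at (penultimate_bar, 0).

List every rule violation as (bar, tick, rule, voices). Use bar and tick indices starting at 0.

(4, 0, R3, (0, 1))
(4, 0, R4, (0, 1))
(4, 1, R3, (0, 1))
(4, 2, R3, (0, 1))
(4, 3, R3, (0, 1))
(6, 0, R2, (0, 1))

bar 0: v0=C3 v1=C4 downbeat P8
bar 1: v0=D3 v1=F3 downbeat m3
bar 2: v0=C3 v1=C4 downbeat P8
bar 3: v0=D3 v1=A3 downbeat P5
bar 4: v0=E3 v1=D3 downbeat M2
bar 5: v0=B2 v1=G3 downbeat m6
bar 6: v0=C3 v1=C4 downbeat P8
  -> R3 @ bar 4 tick 0 v(0, 1): E3 above D3
  -> R4 @ bar 4 tick 0 v(0, 1): E3/D3 M2 untreated
  -> R3 @ bar 4 tick 1 v(0, 1): E3 above D3
  -> R3 @ bar 4 tick 2 v(0, 1): E3 above D3
  -> R3 @ bar 4 tick 3 v(0, 1): E3 above D3
  -> R2 @ bar 6 tick 0 v(0, 1): B2/G3 m6 -> C3/C4 P8 similar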